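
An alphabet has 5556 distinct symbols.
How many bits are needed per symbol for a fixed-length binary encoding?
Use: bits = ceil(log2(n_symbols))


log2(5556) = 12.4398
Bracket: 2^12 = 4096 < 5556 <= 2^13 = 8192
So ceil(log2(5556)) = 13

bits = ceil(log2(5556)) = ceil(12.4398) = 13 bits


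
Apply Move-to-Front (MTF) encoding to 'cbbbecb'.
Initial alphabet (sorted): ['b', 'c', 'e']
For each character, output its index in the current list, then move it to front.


MTF encoding:
'c': index 1 in ['b', 'c', 'e'] -> ['c', 'b', 'e']
'b': index 1 in ['c', 'b', 'e'] -> ['b', 'c', 'e']
'b': index 0 in ['b', 'c', 'e'] -> ['b', 'c', 'e']
'b': index 0 in ['b', 'c', 'e'] -> ['b', 'c', 'e']
'e': index 2 in ['b', 'c', 'e'] -> ['e', 'b', 'c']
'c': index 2 in ['e', 'b', 'c'] -> ['c', 'e', 'b']
'b': index 2 in ['c', 'e', 'b'] -> ['b', 'c', 'e']


Output: [1, 1, 0, 0, 2, 2, 2]


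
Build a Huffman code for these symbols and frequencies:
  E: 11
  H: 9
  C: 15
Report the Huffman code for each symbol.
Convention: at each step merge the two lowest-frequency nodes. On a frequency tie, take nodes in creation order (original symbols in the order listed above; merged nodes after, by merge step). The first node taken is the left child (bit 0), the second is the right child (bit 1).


Huffman tree construction:
Step 1: Merge H(9) + E(11) = 20
Step 2: Merge C(15) + (H+E)(20) = 35
Read each symbol's code off the tree from the root (left child = 0, right child = 1).

Codes:
  E: 11 (length 2)
  H: 10 (length 2)
  C: 0 (length 1)
Average code length: 55/35 = 1.5714 bits/symbol


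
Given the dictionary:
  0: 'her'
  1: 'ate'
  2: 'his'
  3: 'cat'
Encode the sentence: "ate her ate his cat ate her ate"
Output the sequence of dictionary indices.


Look up each word in the dictionary:
  'ate' -> 1
  'her' -> 0
  'ate' -> 1
  'his' -> 2
  'cat' -> 3
  'ate' -> 1
  'her' -> 0
  'ate' -> 1

Encoded: [1, 0, 1, 2, 3, 1, 0, 1]


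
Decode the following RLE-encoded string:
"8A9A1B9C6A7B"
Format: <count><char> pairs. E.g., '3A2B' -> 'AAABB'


Expanding each <count><char> pair:
  8A -> 'AAAAAAAA'
  9A -> 'AAAAAAAAA'
  1B -> 'B'
  9C -> 'CCCCCCCCC'
  6A -> 'AAAAAA'
  7B -> 'BBBBBBB'

Decoded = AAAAAAAAAAAAAAAAABCCCCCCCCCAAAAAABBBBBBB


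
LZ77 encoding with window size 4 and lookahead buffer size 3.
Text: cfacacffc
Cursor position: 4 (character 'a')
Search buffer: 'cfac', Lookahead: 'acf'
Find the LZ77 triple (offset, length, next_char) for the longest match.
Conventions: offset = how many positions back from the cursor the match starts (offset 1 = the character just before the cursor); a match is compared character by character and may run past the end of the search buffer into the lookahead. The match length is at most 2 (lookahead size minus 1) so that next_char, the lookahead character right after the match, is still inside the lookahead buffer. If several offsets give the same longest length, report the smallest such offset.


Try each offset into the search buffer:
  offset=1 (pos 3, char 'c'): match length 0
  offset=2 (pos 2, char 'a'): match length 2
  offset=3 (pos 1, char 'f'): match length 0
  offset=4 (pos 0, char 'c'): match length 0
Longest match has length 2 at offset 2.
next_char = character at position 4 + 2 = 6 -> 'f'

Best match: offset=2, length=2 (matching 'ac' starting at position 2)
LZ77 triple: (2, 2, 'f')


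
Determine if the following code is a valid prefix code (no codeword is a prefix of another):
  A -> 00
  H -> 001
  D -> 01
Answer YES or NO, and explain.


Checking each pair (does one codeword prefix another?):
  A='00' vs H='001': prefix -- VIOLATION

NO -- this is NOT a valid prefix code. A (00) is a prefix of H (001).


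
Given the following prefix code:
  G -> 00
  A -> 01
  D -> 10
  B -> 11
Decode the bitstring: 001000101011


Decoding step by step:
Bits 00 -> G
Bits 10 -> D
Bits 00 -> G
Bits 10 -> D
Bits 10 -> D
Bits 11 -> B


Decoded message: GDGDDB


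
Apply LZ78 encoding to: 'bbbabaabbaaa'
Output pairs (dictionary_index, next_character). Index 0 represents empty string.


LZ78 encoding steps:
Dictionary: {0: ''}
Step 1: w='' (idx 0), next='b' -> output (0, 'b'), add 'b' as idx 1
Step 2: w='b' (idx 1), next='b' -> output (1, 'b'), add 'bb' as idx 2
Step 3: w='' (idx 0), next='a' -> output (0, 'a'), add 'a' as idx 3
Step 4: w='b' (idx 1), next='a' -> output (1, 'a'), add 'ba' as idx 4
Step 5: w='a' (idx 3), next='b' -> output (3, 'b'), add 'ab' as idx 5
Step 6: w='ba' (idx 4), next='a' -> output (4, 'a'), add 'baa' as idx 6
Step 7: w='a' (idx 3), end of input -> output (3, '')


Encoded: [(0, 'b'), (1, 'b'), (0, 'a'), (1, 'a'), (3, 'b'), (4, 'a'), (3, '')]


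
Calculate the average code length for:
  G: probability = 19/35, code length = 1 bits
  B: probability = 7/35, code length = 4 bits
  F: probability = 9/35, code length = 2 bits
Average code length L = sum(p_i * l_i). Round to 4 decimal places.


Weighted contributions p_i * l_i:
  G: (19/35) * 1 = 19/35
  B: (7/35) * 4 = 28/35
  F: (9/35) * 2 = 18/35
Sum = (19 + 28 + 18)/35 = 65/35

L = 65/35 = 1.8571 bits/symbol


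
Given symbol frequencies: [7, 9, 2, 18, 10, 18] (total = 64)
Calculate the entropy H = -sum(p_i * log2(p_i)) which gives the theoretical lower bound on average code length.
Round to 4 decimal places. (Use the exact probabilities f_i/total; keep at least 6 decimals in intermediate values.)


Per-symbol terms -p_i * log2(p_i) with p_i = f_i/64:
  p = 7/64 = 0.109375: log2(p) = -3.192645, -p*log2(p) = 0.349196
  p = 9/64 = 0.140625: log2(p) = -2.830075, -p*log2(p) = 0.397979
  p = 2/64 = 0.031250: log2(p) = -5.000000, -p*log2(p) = 0.156250
  p = 18/64 = 0.281250: log2(p) = -1.830075, -p*log2(p) = 0.514709
  p = 10/64 = 0.156250: log2(p) = -2.678072, -p*log2(p) = 0.418449
  p = 18/64 = 0.281250: log2(p) = -1.830075, -p*log2(p) = 0.514709
H = 0.349196 + 0.397979 + 0.156250 + 0.514709 + 0.418449 + 0.514709 = 2.351292

H = 2.3513 bits/symbol


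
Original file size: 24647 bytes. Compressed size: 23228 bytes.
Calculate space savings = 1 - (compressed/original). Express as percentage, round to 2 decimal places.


ratio = compressed/original = 23228/24647 = 0.942427
savings = 1 - ratio = 1 - 0.942427 = 0.057573
as a percentage: 0.057573 * 100 = 5.76%

Space savings = 1 - 23228/24647 = 5.76%


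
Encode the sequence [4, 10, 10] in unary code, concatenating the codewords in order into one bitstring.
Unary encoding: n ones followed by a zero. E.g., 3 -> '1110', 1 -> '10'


Encode each number as n ones followed by a terminating 0:
  4 -> 11110 (5 bits)
  10 -> 11111111110 (11 bits)
  10 -> 11111111110 (11 bits)
Total length = 5 + 11 + 11 = 27 bits.

Unary([4, 10, 10]) = 111101111111111011111111110 (27 bits)


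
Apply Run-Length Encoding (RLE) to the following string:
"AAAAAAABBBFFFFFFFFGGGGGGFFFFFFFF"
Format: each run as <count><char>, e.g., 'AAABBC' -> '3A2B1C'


Scanning runs left to right:
  i=0: run of 'A' x 7 -> '7A'
  i=7: run of 'B' x 3 -> '3B'
  i=10: run of 'F' x 8 -> '8F'
  i=18: run of 'G' x 6 -> '6G'
  i=24: run of 'F' x 8 -> '8F'

RLE = 7A3B8F6G8F


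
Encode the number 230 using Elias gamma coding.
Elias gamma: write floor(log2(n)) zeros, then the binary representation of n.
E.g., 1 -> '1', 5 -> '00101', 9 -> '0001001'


num_bits = floor(log2(230)) + 1 = 8
leading_zeros = num_bits - 1 = 7
binary(230) = 11100110

Elias gamma(230) = '0000000' + '11100110' = 000000011100110 (15 bits)


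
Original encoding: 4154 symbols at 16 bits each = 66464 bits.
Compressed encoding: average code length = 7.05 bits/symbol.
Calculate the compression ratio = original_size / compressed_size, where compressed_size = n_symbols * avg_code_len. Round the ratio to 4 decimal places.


original_size = n_symbols * orig_bits = 4154 * 16 = 66464 bits
compressed_size = n_symbols * avg_code_len = 4154 * 7.05 = 29285.7 bits
ratio = original_size / compressed_size = 66464 / 29285.7 = 2.2695

Compression ratio = 2.2695


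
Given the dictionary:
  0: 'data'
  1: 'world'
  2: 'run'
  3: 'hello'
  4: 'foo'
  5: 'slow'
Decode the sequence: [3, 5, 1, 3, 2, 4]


Look up each index in the dictionary:
  3 -> 'hello'
  5 -> 'slow'
  1 -> 'world'
  3 -> 'hello'
  2 -> 'run'
  4 -> 'foo'

Decoded: "hello slow world hello run foo"


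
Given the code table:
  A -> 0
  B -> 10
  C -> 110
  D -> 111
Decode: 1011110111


Decoding:
10 -> B
111 -> D
10 -> B
111 -> D


Result: BDBD


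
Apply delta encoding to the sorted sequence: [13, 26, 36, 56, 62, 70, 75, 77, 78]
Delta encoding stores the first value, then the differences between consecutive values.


First value: 13
Deltas:
  26 - 13 = 13
  36 - 26 = 10
  56 - 36 = 20
  62 - 56 = 6
  70 - 62 = 8
  75 - 70 = 5
  77 - 75 = 2
  78 - 77 = 1


Delta encoded: [13, 13, 10, 20, 6, 8, 5, 2, 1]


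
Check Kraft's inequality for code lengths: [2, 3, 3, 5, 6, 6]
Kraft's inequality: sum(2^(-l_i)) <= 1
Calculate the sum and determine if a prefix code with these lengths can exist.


Sum = 2^(-2) + 2^(-3) + 2^(-3) + 2^(-5) + 2^(-6) + 2^(-6)
    = 0.25 + 0.125 + 0.125 + 0.03125 + 0.015625 + 0.015625
    = 36/64 = 0.5625
Since 0.5625 <= 1, Kraft's inequality IS satisfied.
A prefix code with these lengths CAN exist.

Kraft sum = 0.5625. Satisfied.


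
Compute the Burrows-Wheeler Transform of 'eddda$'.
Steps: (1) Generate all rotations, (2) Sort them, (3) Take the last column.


Rotations (sorted):
  0: $eddda -> last char: a
  1: a$eddd -> last char: d
  2: da$edd -> last char: d
  3: dda$ed -> last char: d
  4: ddda$e -> last char: e
  5: eddda$ -> last char: $


BWT = addde$


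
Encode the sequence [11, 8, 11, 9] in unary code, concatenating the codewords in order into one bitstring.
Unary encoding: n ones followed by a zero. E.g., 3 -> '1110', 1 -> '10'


Encode each number as n ones followed by a terminating 0:
  11 -> 111111111110 (12 bits)
  8 -> 111111110 (9 bits)
  11 -> 111111111110 (12 bits)
  9 -> 1111111110 (10 bits)
Total length = 12 + 9 + 12 + 10 = 43 bits.

Unary([11, 8, 11, 9]) = 1111111111101111111101111111111101111111110 (43 bits)


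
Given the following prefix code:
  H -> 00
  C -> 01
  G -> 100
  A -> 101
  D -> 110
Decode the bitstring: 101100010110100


Decoding step by step:
Bits 101 -> A
Bits 100 -> G
Bits 01 -> C
Bits 01 -> C
Bits 101 -> A
Bits 00 -> H


Decoded message: AGCCAH


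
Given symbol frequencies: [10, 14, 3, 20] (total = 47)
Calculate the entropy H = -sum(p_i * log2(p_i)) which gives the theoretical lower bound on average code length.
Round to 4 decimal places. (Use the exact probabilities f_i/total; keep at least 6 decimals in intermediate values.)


Per-symbol terms -p_i * log2(p_i) with p_i = f_i/47:
  p = 10/47 = 0.212766: log2(p) = -2.232661, -p*log2(p) = 0.475034
  p = 14/47 = 0.297872: log2(p) = -1.747234, -p*log2(p) = 0.520453
  p = 3/47 = 0.063830: log2(p) = -3.969626, -p*log2(p) = 0.253380
  p = 20/47 = 0.425532: log2(p) = -1.232661, -p*log2(p) = 0.524536
H = 0.475034 + 0.520453 + 0.253380 + 0.524536 = 1.773403

H = 1.7734 bits/symbol


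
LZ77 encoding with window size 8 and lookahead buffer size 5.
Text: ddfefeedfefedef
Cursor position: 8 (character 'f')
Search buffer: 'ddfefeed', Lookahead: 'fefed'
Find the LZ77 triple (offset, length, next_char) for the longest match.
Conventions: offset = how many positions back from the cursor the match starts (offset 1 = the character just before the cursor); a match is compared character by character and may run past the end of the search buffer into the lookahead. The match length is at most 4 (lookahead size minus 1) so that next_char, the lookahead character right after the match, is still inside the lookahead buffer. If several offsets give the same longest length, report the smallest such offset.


Try each offset into the search buffer:
  offset=1 (pos 7, char 'd'): match length 0
  offset=2 (pos 6, char 'e'): match length 0
  offset=3 (pos 5, char 'e'): match length 0
  offset=4 (pos 4, char 'f'): match length 2
  offset=5 (pos 3, char 'e'): match length 0
  offset=6 (pos 2, char 'f'): match length 4
  offset=7 (pos 1, char 'd'): match length 0
  offset=8 (pos 0, char 'd'): match length 0
Longest match has length 4 at offset 6.
next_char = character at position 8 + 4 = 12 -> 'd'

Best match: offset=6, length=4 (matching 'fefe' starting at position 2)
LZ77 triple: (6, 4, 'd')


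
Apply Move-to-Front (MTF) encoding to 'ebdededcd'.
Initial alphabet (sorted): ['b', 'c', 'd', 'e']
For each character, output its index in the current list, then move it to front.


MTF encoding:
'e': index 3 in ['b', 'c', 'd', 'e'] -> ['e', 'b', 'c', 'd']
'b': index 1 in ['e', 'b', 'c', 'd'] -> ['b', 'e', 'c', 'd']
'd': index 3 in ['b', 'e', 'c', 'd'] -> ['d', 'b', 'e', 'c']
'e': index 2 in ['d', 'b', 'e', 'c'] -> ['e', 'd', 'b', 'c']
'd': index 1 in ['e', 'd', 'b', 'c'] -> ['d', 'e', 'b', 'c']
'e': index 1 in ['d', 'e', 'b', 'c'] -> ['e', 'd', 'b', 'c']
'd': index 1 in ['e', 'd', 'b', 'c'] -> ['d', 'e', 'b', 'c']
'c': index 3 in ['d', 'e', 'b', 'c'] -> ['c', 'd', 'e', 'b']
'd': index 1 in ['c', 'd', 'e', 'b'] -> ['d', 'c', 'e', 'b']


Output: [3, 1, 3, 2, 1, 1, 1, 3, 1]


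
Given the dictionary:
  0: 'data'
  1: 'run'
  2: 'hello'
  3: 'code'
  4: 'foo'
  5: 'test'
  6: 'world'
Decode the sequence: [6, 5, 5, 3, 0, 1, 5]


Look up each index in the dictionary:
  6 -> 'world'
  5 -> 'test'
  5 -> 'test'
  3 -> 'code'
  0 -> 'data'
  1 -> 'run'
  5 -> 'test'

Decoded: "world test test code data run test"


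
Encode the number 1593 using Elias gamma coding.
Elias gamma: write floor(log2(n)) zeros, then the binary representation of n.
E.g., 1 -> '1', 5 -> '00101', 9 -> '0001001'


num_bits = floor(log2(1593)) + 1 = 11
leading_zeros = num_bits - 1 = 10
binary(1593) = 11000111001

Elias gamma(1593) = '0000000000' + '11000111001' = 000000000011000111001 (21 bits)


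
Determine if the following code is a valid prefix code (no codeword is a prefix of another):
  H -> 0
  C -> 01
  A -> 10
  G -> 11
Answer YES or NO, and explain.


Checking each pair (does one codeword prefix another?):
  H='0' vs C='01': prefix -- VIOLATION

NO -- this is NOT a valid prefix code. H (0) is a prefix of C (01).


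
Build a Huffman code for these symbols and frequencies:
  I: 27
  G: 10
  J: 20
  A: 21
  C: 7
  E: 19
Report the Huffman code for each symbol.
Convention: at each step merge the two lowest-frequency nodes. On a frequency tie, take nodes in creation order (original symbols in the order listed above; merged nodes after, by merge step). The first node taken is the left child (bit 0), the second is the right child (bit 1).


Huffman tree construction:
Step 1: Merge C(7) + G(10) = 17
Step 2: Merge (C+G)(17) + E(19) = 36
Step 3: Merge J(20) + A(21) = 41
Step 4: Merge I(27) + ((C+G)+E)(36) = 63
Step 5: Merge (J+A)(41) + (I+((C+G)+E))(63) = 104
Read each symbol's code off the tree from the root (left child = 0, right child = 1).

Codes:
  I: 10 (length 2)
  G: 1101 (length 4)
  J: 00 (length 2)
  A: 01 (length 2)
  C: 1100 (length 4)
  E: 111 (length 3)
Average code length: 261/104 = 2.5096 bits/symbol


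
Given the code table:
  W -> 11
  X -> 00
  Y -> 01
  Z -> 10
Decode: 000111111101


Decoding:
00 -> X
01 -> Y
11 -> W
11 -> W
11 -> W
01 -> Y


Result: XYWWWY


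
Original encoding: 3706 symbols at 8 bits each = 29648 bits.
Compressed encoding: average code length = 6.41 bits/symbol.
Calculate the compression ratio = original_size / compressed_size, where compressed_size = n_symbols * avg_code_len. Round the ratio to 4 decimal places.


original_size = n_symbols * orig_bits = 3706 * 8 = 29648 bits
compressed_size = n_symbols * avg_code_len = 3706 * 6.41 = 23755.46 bits
ratio = original_size / compressed_size = 29648 / 23755.46 = 1.248

Compression ratio = 1.248


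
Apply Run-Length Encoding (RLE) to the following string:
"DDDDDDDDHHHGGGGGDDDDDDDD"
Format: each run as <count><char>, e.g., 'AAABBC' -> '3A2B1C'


Scanning runs left to right:
  i=0: run of 'D' x 8 -> '8D'
  i=8: run of 'H' x 3 -> '3H'
  i=11: run of 'G' x 5 -> '5G'
  i=16: run of 'D' x 8 -> '8D'

RLE = 8D3H5G8D


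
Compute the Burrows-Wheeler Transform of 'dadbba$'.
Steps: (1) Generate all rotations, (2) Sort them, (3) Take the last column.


Rotations (sorted):
  0: $dadbba -> last char: a
  1: a$dadbb -> last char: b
  2: adbba$d -> last char: d
  3: ba$dadb -> last char: b
  4: bba$dad -> last char: d
  5: dadbba$ -> last char: $
  6: dbba$da -> last char: a


BWT = abdbd$a


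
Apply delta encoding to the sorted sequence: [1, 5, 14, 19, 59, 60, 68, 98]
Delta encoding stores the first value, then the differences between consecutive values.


First value: 1
Deltas:
  5 - 1 = 4
  14 - 5 = 9
  19 - 14 = 5
  59 - 19 = 40
  60 - 59 = 1
  68 - 60 = 8
  98 - 68 = 30


Delta encoded: [1, 4, 9, 5, 40, 1, 8, 30]


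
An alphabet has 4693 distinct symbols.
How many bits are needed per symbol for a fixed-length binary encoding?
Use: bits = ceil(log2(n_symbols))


log2(4693) = 12.1963
Bracket: 2^12 = 4096 < 4693 <= 2^13 = 8192
So ceil(log2(4693)) = 13

bits = ceil(log2(4693)) = ceil(12.1963) = 13 bits


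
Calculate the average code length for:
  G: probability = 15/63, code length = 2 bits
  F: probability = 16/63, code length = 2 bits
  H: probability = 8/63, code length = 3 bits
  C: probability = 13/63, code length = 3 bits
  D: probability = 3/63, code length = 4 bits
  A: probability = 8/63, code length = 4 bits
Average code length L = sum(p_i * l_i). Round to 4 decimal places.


Weighted contributions p_i * l_i:
  G: (15/63) * 2 = 30/63
  F: (16/63) * 2 = 32/63
  H: (8/63) * 3 = 24/63
  C: (13/63) * 3 = 39/63
  D: (3/63) * 4 = 12/63
  A: (8/63) * 4 = 32/63
Sum = (30 + 32 + 24 + 39 + 12 + 32)/63 = 169/63

L = 169/63 = 2.6825 bits/symbol


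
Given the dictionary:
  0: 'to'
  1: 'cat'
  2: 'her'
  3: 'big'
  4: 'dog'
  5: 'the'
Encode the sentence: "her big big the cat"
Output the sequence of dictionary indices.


Look up each word in the dictionary:
  'her' -> 2
  'big' -> 3
  'big' -> 3
  'the' -> 5
  'cat' -> 1

Encoded: [2, 3, 3, 5, 1]


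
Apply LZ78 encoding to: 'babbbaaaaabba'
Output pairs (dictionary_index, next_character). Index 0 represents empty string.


LZ78 encoding steps:
Dictionary: {0: ''}
Step 1: w='' (idx 0), next='b' -> output (0, 'b'), add 'b' as idx 1
Step 2: w='' (idx 0), next='a' -> output (0, 'a'), add 'a' as idx 2
Step 3: w='b' (idx 1), next='b' -> output (1, 'b'), add 'bb' as idx 3
Step 4: w='b' (idx 1), next='a' -> output (1, 'a'), add 'ba' as idx 4
Step 5: w='a' (idx 2), next='a' -> output (2, 'a'), add 'aa' as idx 5
Step 6: w='aa' (idx 5), next='b' -> output (5, 'b'), add 'aab' as idx 6
Step 7: w='ba' (idx 4), end of input -> output (4, '')


Encoded: [(0, 'b'), (0, 'a'), (1, 'b'), (1, 'a'), (2, 'a'), (5, 'b'), (4, '')]


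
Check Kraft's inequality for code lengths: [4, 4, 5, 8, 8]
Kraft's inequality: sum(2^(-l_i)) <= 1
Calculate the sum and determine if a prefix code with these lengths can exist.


Sum = 2^(-4) + 2^(-4) + 2^(-5) + 2^(-8) + 2^(-8)
    = 0.0625 + 0.0625 + 0.03125 + 0.00390625 + 0.00390625
    = 42/256 = 0.1640625
Since 0.1640625 <= 1, Kraft's inequality IS satisfied.
A prefix code with these lengths CAN exist.

Kraft sum = 0.1640625. Satisfied.


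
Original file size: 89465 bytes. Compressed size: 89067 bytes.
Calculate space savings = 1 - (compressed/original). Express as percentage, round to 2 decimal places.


ratio = compressed/original = 89067/89465 = 0.995551
savings = 1 - ratio = 1 - 0.995551 = 0.004449
as a percentage: 0.004449 * 100 = 0.44%

Space savings = 1 - 89067/89465 = 0.44%


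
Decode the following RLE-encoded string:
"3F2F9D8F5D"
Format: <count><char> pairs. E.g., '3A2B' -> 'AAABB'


Expanding each <count><char> pair:
  3F -> 'FFF'
  2F -> 'FF'
  9D -> 'DDDDDDDDD'
  8F -> 'FFFFFFFF'
  5D -> 'DDDDD'

Decoded = FFFFFDDDDDDDDDFFFFFFFFDDDDD


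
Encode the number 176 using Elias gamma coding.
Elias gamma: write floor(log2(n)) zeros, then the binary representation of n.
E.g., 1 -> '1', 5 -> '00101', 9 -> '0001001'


num_bits = floor(log2(176)) + 1 = 8
leading_zeros = num_bits - 1 = 7
binary(176) = 10110000

Elias gamma(176) = '0000000' + '10110000' = 000000010110000 (15 bits)


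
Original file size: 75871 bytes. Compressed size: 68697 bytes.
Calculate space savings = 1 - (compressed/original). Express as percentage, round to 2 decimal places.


ratio = compressed/original = 68697/75871 = 0.905445
savings = 1 - ratio = 1 - 0.905445 = 0.094555
as a percentage: 0.094555 * 100 = 9.46%

Space savings = 1 - 68697/75871 = 9.46%


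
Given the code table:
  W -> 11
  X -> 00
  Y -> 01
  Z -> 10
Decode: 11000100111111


Decoding:
11 -> W
00 -> X
01 -> Y
00 -> X
11 -> W
11 -> W
11 -> W


Result: WXYXWWW


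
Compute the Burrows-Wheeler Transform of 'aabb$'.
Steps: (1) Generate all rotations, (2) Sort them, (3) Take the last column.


Rotations (sorted):
  0: $aabb -> last char: b
  1: aabb$ -> last char: $
  2: abb$a -> last char: a
  3: b$aab -> last char: b
  4: bb$aa -> last char: a


BWT = b$aba


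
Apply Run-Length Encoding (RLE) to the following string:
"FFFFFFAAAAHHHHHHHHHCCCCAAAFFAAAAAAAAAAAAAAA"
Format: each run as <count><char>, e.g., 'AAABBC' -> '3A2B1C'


Scanning runs left to right:
  i=0: run of 'F' x 6 -> '6F'
  i=6: run of 'A' x 4 -> '4A'
  i=10: run of 'H' x 9 -> '9H'
  i=19: run of 'C' x 4 -> '4C'
  i=23: run of 'A' x 3 -> '3A'
  i=26: run of 'F' x 2 -> '2F'
  i=28: run of 'A' x 15 -> '15A'

RLE = 6F4A9H4C3A2F15A


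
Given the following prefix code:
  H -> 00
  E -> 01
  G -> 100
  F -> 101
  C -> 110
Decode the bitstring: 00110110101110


Decoding step by step:
Bits 00 -> H
Bits 110 -> C
Bits 110 -> C
Bits 101 -> F
Bits 110 -> C


Decoded message: HCCFC


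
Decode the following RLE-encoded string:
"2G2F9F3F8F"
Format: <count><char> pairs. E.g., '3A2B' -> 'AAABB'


Expanding each <count><char> pair:
  2G -> 'GG'
  2F -> 'FF'
  9F -> 'FFFFFFFFF'
  3F -> 'FFF'
  8F -> 'FFFFFFFF'

Decoded = GGFFFFFFFFFFFFFFFFFFFFFF


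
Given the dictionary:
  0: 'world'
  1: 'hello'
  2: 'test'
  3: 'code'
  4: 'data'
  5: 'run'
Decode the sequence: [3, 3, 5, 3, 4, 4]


Look up each index in the dictionary:
  3 -> 'code'
  3 -> 'code'
  5 -> 'run'
  3 -> 'code'
  4 -> 'data'
  4 -> 'data'

Decoded: "code code run code data data"


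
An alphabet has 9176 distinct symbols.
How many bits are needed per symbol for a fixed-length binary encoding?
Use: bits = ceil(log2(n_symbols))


log2(9176) = 13.1636
Bracket: 2^13 = 8192 < 9176 <= 2^14 = 16384
So ceil(log2(9176)) = 14

bits = ceil(log2(9176)) = ceil(13.1636) = 14 bits


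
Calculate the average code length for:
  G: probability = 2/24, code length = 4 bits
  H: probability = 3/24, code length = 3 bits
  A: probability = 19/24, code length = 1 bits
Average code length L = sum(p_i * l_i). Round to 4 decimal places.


Weighted contributions p_i * l_i:
  G: (2/24) * 4 = 8/24
  H: (3/24) * 3 = 9/24
  A: (19/24) * 1 = 19/24
Sum = (8 + 9 + 19)/24 = 36/24

L = 36/24 = 1.5000 bits/symbol


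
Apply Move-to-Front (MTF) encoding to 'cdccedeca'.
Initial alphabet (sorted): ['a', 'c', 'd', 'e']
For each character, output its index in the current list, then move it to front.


MTF encoding:
'c': index 1 in ['a', 'c', 'd', 'e'] -> ['c', 'a', 'd', 'e']
'd': index 2 in ['c', 'a', 'd', 'e'] -> ['d', 'c', 'a', 'e']
'c': index 1 in ['d', 'c', 'a', 'e'] -> ['c', 'd', 'a', 'e']
'c': index 0 in ['c', 'd', 'a', 'e'] -> ['c', 'd', 'a', 'e']
'e': index 3 in ['c', 'd', 'a', 'e'] -> ['e', 'c', 'd', 'a']
'd': index 2 in ['e', 'c', 'd', 'a'] -> ['d', 'e', 'c', 'a']
'e': index 1 in ['d', 'e', 'c', 'a'] -> ['e', 'd', 'c', 'a']
'c': index 2 in ['e', 'd', 'c', 'a'] -> ['c', 'e', 'd', 'a']
'a': index 3 in ['c', 'e', 'd', 'a'] -> ['a', 'c', 'e', 'd']


Output: [1, 2, 1, 0, 3, 2, 1, 2, 3]


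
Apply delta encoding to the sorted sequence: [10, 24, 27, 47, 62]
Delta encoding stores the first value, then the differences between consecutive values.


First value: 10
Deltas:
  24 - 10 = 14
  27 - 24 = 3
  47 - 27 = 20
  62 - 47 = 15


Delta encoded: [10, 14, 3, 20, 15]


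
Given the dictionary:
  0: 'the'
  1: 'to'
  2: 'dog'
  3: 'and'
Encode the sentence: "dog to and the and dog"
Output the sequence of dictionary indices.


Look up each word in the dictionary:
  'dog' -> 2
  'to' -> 1
  'and' -> 3
  'the' -> 0
  'and' -> 3
  'dog' -> 2

Encoded: [2, 1, 3, 0, 3, 2]


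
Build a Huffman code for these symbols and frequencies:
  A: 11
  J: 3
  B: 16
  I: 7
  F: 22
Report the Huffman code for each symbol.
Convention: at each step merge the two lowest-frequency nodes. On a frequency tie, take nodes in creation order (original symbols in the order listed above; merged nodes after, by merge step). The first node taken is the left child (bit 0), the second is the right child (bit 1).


Huffman tree construction:
Step 1: Merge J(3) + I(7) = 10
Step 2: Merge (J+I)(10) + A(11) = 21
Step 3: Merge B(16) + ((J+I)+A)(21) = 37
Step 4: Merge F(22) + (B+((J+I)+A))(37) = 59
Read each symbol's code off the tree from the root (left child = 0, right child = 1).

Codes:
  A: 111 (length 3)
  J: 1100 (length 4)
  B: 10 (length 2)
  I: 1101 (length 4)
  F: 0 (length 1)
Average code length: 127/59 = 2.1525 bits/symbol


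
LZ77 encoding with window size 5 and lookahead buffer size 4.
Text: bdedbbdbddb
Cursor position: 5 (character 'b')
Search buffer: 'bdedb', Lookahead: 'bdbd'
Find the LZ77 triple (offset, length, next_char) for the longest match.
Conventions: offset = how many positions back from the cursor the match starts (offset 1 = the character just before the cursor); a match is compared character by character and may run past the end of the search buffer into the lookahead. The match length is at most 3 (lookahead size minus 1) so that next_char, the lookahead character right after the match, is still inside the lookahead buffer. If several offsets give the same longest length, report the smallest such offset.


Try each offset into the search buffer:
  offset=1 (pos 4, char 'b'): match length 1
  offset=2 (pos 3, char 'd'): match length 0
  offset=3 (pos 2, char 'e'): match length 0
  offset=4 (pos 1, char 'd'): match length 0
  offset=5 (pos 0, char 'b'): match length 2
Longest match has length 2 at offset 5.
next_char = character at position 5 + 2 = 7 -> 'b'

Best match: offset=5, length=2 (matching 'bd' starting at position 0)
LZ77 triple: (5, 2, 'b')


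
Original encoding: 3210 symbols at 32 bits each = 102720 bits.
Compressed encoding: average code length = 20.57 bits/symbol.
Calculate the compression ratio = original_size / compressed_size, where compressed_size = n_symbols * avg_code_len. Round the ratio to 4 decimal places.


original_size = n_symbols * orig_bits = 3210 * 32 = 102720 bits
compressed_size = n_symbols * avg_code_len = 3210 * 20.57 = 66029.7 bits
ratio = original_size / compressed_size = 102720 / 66029.7 = 1.5557

Compression ratio = 1.5557


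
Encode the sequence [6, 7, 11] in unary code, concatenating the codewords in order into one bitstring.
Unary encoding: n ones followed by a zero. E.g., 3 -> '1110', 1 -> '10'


Encode each number as n ones followed by a terminating 0:
  6 -> 1111110 (7 bits)
  7 -> 11111110 (8 bits)
  11 -> 111111111110 (12 bits)
Total length = 7 + 8 + 12 = 27 bits.

Unary([6, 7, 11]) = 111111011111110111111111110 (27 bits)


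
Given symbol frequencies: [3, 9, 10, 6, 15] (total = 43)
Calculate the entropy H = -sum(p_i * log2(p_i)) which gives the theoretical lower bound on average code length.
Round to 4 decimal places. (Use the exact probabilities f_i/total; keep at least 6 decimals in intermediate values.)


Per-symbol terms -p_i * log2(p_i) with p_i = f_i/43:
  p = 3/43 = 0.069767: log2(p) = -3.841302, -p*log2(p) = 0.267998
  p = 9/43 = 0.209302: log2(p) = -2.256340, -p*log2(p) = 0.472257
  p = 10/43 = 0.232558: log2(p) = -2.104337, -p*log2(p) = 0.489381
  p = 6/43 = 0.139535: log2(p) = -2.841302, -p*log2(p) = 0.396461
  p = 15/43 = 0.348837: log2(p) = -1.519374, -p*log2(p) = 0.530014
H = 0.267998 + 0.472257 + 0.489381 + 0.396461 + 0.530014 = 2.156111

H = 2.1561 bits/symbol


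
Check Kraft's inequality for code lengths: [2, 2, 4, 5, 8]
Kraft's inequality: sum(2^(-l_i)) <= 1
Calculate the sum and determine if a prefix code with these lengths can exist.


Sum = 2^(-2) + 2^(-2) + 2^(-4) + 2^(-5) + 2^(-8)
    = 0.25 + 0.25 + 0.0625 + 0.03125 + 0.00390625
    = 153/256 = 0.59765625
Since 0.59765625 <= 1, Kraft's inequality IS satisfied.
A prefix code with these lengths CAN exist.

Kraft sum = 0.59765625. Satisfied.


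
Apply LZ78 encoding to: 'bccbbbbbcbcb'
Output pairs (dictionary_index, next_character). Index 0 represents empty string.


LZ78 encoding steps:
Dictionary: {0: ''}
Step 1: w='' (idx 0), next='b' -> output (0, 'b'), add 'b' as idx 1
Step 2: w='' (idx 0), next='c' -> output (0, 'c'), add 'c' as idx 2
Step 3: w='c' (idx 2), next='b' -> output (2, 'b'), add 'cb' as idx 3
Step 4: w='b' (idx 1), next='b' -> output (1, 'b'), add 'bb' as idx 4
Step 5: w='bb' (idx 4), next='c' -> output (4, 'c'), add 'bbc' as idx 5
Step 6: w='b' (idx 1), next='c' -> output (1, 'c'), add 'bc' as idx 6
Step 7: w='b' (idx 1), end of input -> output (1, '')


Encoded: [(0, 'b'), (0, 'c'), (2, 'b'), (1, 'b'), (4, 'c'), (1, 'c'), (1, '')]


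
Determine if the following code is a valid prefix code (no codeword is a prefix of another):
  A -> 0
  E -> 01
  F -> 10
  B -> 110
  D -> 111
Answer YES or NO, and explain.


Checking each pair (does one codeword prefix another?):
  A='0' vs E='01': prefix -- VIOLATION

NO -- this is NOT a valid prefix code. A (0) is a prefix of E (01).


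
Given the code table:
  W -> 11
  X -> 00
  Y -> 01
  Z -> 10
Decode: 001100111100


Decoding:
00 -> X
11 -> W
00 -> X
11 -> W
11 -> W
00 -> X


Result: XWXWWX


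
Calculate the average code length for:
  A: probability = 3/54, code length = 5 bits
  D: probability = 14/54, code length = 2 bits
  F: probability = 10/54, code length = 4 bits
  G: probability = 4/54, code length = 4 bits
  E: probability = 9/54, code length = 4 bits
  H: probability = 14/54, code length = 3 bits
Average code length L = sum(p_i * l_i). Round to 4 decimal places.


Weighted contributions p_i * l_i:
  A: (3/54) * 5 = 15/54
  D: (14/54) * 2 = 28/54
  F: (10/54) * 4 = 40/54
  G: (4/54) * 4 = 16/54
  E: (9/54) * 4 = 36/54
  H: (14/54) * 3 = 42/54
Sum = (15 + 28 + 40 + 16 + 36 + 42)/54 = 177/54

L = 177/54 = 3.2778 bits/symbol


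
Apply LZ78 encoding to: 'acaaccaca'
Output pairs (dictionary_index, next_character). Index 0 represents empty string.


LZ78 encoding steps:
Dictionary: {0: ''}
Step 1: w='' (idx 0), next='a' -> output (0, 'a'), add 'a' as idx 1
Step 2: w='' (idx 0), next='c' -> output (0, 'c'), add 'c' as idx 2
Step 3: w='a' (idx 1), next='a' -> output (1, 'a'), add 'aa' as idx 3
Step 4: w='c' (idx 2), next='c' -> output (2, 'c'), add 'cc' as idx 4
Step 5: w='a' (idx 1), next='c' -> output (1, 'c'), add 'ac' as idx 5
Step 6: w='a' (idx 1), end of input -> output (1, '')


Encoded: [(0, 'a'), (0, 'c'), (1, 'a'), (2, 'c'), (1, 'c'), (1, '')]


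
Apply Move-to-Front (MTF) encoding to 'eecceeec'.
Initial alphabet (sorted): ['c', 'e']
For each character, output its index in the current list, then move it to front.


MTF encoding:
'e': index 1 in ['c', 'e'] -> ['e', 'c']
'e': index 0 in ['e', 'c'] -> ['e', 'c']
'c': index 1 in ['e', 'c'] -> ['c', 'e']
'c': index 0 in ['c', 'e'] -> ['c', 'e']
'e': index 1 in ['c', 'e'] -> ['e', 'c']
'e': index 0 in ['e', 'c'] -> ['e', 'c']
'e': index 0 in ['e', 'c'] -> ['e', 'c']
'c': index 1 in ['e', 'c'] -> ['c', 'e']


Output: [1, 0, 1, 0, 1, 0, 0, 1]


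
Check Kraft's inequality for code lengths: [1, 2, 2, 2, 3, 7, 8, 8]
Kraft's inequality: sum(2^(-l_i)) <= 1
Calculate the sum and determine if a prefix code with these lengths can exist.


Sum = 2^(-1) + 2^(-2) + 2^(-2) + 2^(-2) + 2^(-3) + 2^(-7) + 2^(-8) + 2^(-8)
    = 0.5 + 0.25 + 0.25 + 0.25 + 0.125 + 0.0078125 + 0.00390625 + 0.00390625
    = 356/256 = 1.390625
Since 1.390625 > 1, Kraft's inequality is NOT satisfied.
A prefix code with these lengths CANNOT exist.

Kraft sum = 1.390625. Not satisfied.


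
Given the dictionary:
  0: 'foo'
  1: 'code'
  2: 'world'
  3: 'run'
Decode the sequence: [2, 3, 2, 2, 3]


Look up each index in the dictionary:
  2 -> 'world'
  3 -> 'run'
  2 -> 'world'
  2 -> 'world'
  3 -> 'run'

Decoded: "world run world world run"


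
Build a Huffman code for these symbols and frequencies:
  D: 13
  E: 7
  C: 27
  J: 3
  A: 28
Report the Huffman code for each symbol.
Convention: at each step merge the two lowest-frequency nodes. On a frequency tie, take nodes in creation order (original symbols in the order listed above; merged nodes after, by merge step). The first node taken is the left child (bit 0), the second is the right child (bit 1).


Huffman tree construction:
Step 1: Merge J(3) + E(7) = 10
Step 2: Merge (J+E)(10) + D(13) = 23
Step 3: Merge ((J+E)+D)(23) + C(27) = 50
Step 4: Merge A(28) + (((J+E)+D)+C)(50) = 78
Read each symbol's code off the tree from the root (left child = 0, right child = 1).

Codes:
  D: 101 (length 3)
  E: 1001 (length 4)
  C: 11 (length 2)
  J: 1000 (length 4)
  A: 0 (length 1)
Average code length: 161/78 = 2.0641 bits/symbol


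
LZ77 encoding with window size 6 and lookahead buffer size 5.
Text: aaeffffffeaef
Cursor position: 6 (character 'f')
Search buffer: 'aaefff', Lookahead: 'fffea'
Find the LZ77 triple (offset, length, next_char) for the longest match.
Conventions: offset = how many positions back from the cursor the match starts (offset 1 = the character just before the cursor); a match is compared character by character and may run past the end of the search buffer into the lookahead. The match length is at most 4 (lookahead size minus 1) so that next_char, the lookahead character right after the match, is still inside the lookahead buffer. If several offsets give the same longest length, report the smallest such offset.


Try each offset into the search buffer:
  offset=1 (pos 5, char 'f'): match length 3
  offset=2 (pos 4, char 'f'): match length 3
  offset=3 (pos 3, char 'f'): match length 3
  offset=4 (pos 2, char 'e'): match length 0
  offset=5 (pos 1, char 'a'): match length 0
  offset=6 (pos 0, char 'a'): match length 0
Longest match has length 3, found at offsets 1, 2, 3; take the smallest, offset 1.
next_char = character at position 6 + 3 = 9 -> 'e'

Best match: offset=1, length=3 (matching 'fff' starting at position 5)
LZ77 triple: (1, 3, 'e')


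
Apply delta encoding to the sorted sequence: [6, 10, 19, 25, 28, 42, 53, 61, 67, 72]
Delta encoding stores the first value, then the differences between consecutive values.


First value: 6
Deltas:
  10 - 6 = 4
  19 - 10 = 9
  25 - 19 = 6
  28 - 25 = 3
  42 - 28 = 14
  53 - 42 = 11
  61 - 53 = 8
  67 - 61 = 6
  72 - 67 = 5


Delta encoded: [6, 4, 9, 6, 3, 14, 11, 8, 6, 5]


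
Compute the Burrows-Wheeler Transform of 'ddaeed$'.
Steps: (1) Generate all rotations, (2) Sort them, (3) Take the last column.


Rotations (sorted):
  0: $ddaeed -> last char: d
  1: aeed$dd -> last char: d
  2: d$ddaee -> last char: e
  3: daeed$d -> last char: d
  4: ddaeed$ -> last char: $
  5: ed$ddae -> last char: e
  6: eed$dda -> last char: a


BWT = dded$ea


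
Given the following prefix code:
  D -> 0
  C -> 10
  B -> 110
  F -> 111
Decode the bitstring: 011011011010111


Decoding step by step:
Bits 0 -> D
Bits 110 -> B
Bits 110 -> B
Bits 110 -> B
Bits 10 -> C
Bits 111 -> F


Decoded message: DBBBCF


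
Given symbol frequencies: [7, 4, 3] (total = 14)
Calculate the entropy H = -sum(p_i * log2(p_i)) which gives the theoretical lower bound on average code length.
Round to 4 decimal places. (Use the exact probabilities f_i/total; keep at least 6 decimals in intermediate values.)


Per-symbol terms -p_i * log2(p_i) with p_i = f_i/14:
  p = 7/14 = 0.500000: log2(p) = -1.000000, -p*log2(p) = 0.500000
  p = 4/14 = 0.285714: log2(p) = -1.807355, -p*log2(p) = 0.516387
  p = 3/14 = 0.214286: log2(p) = -2.222392, -p*log2(p) = 0.476227
H = 0.500000 + 0.516387 + 0.476227 = 1.492614

H = 1.4926 bits/symbol


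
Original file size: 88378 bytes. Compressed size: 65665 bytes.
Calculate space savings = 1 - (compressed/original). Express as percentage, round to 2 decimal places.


ratio = compressed/original = 65665/88378 = 0.743002
savings = 1 - ratio = 1 - 0.743002 = 0.256998
as a percentage: 0.256998 * 100 = 25.7%

Space savings = 1 - 65665/88378 = 25.7%


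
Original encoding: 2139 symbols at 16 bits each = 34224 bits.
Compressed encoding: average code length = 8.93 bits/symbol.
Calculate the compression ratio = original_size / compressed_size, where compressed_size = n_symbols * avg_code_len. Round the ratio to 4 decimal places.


original_size = n_symbols * orig_bits = 2139 * 16 = 34224 bits
compressed_size = n_symbols * avg_code_len = 2139 * 8.93 = 19101.27 bits
ratio = original_size / compressed_size = 34224 / 19101.27 = 1.7917

Compression ratio = 1.7917


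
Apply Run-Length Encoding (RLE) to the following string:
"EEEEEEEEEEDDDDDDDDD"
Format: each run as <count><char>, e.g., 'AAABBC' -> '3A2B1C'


Scanning runs left to right:
  i=0: run of 'E' x 10 -> '10E'
  i=10: run of 'D' x 9 -> '9D'

RLE = 10E9D


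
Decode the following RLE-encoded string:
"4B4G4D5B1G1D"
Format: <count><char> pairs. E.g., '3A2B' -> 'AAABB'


Expanding each <count><char> pair:
  4B -> 'BBBB'
  4G -> 'GGGG'
  4D -> 'DDDD'
  5B -> 'BBBBB'
  1G -> 'G'
  1D -> 'D'

Decoded = BBBBGGGGDDDDBBBBBGD


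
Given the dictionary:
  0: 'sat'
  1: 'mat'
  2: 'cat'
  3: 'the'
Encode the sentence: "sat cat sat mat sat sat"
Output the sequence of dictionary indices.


Look up each word in the dictionary:
  'sat' -> 0
  'cat' -> 2
  'sat' -> 0
  'mat' -> 1
  'sat' -> 0
  'sat' -> 0

Encoded: [0, 2, 0, 1, 0, 0]


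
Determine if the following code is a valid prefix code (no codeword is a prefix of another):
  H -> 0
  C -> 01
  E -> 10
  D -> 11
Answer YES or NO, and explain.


Checking each pair (does one codeword prefix another?):
  H='0' vs C='01': prefix -- VIOLATION

NO -- this is NOT a valid prefix code. H (0) is a prefix of C (01).


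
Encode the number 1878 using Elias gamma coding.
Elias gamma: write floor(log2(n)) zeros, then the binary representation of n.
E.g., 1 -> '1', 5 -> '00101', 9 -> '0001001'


num_bits = floor(log2(1878)) + 1 = 11
leading_zeros = num_bits - 1 = 10
binary(1878) = 11101010110

Elias gamma(1878) = '0000000000' + '11101010110' = 000000000011101010110 (21 bits)


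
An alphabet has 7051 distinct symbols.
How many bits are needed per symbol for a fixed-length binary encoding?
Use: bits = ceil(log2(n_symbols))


log2(7051) = 12.7836
Bracket: 2^12 = 4096 < 7051 <= 2^13 = 8192
So ceil(log2(7051)) = 13

bits = ceil(log2(7051)) = ceil(12.7836) = 13 bits


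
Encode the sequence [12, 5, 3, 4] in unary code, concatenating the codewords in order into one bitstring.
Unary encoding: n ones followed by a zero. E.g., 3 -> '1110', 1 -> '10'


Encode each number as n ones followed by a terminating 0:
  12 -> 1111111111110 (13 bits)
  5 -> 111110 (6 bits)
  3 -> 1110 (4 bits)
  4 -> 11110 (5 bits)
Total length = 13 + 6 + 4 + 5 = 28 bits.

Unary([12, 5, 3, 4]) = 1111111111110111110111011110 (28 bits)


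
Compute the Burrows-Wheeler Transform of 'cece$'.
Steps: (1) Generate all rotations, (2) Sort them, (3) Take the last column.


Rotations (sorted):
  0: $cece -> last char: e
  1: ce$ce -> last char: e
  2: cece$ -> last char: $
  3: e$cec -> last char: c
  4: ece$c -> last char: c


BWT = ee$cc


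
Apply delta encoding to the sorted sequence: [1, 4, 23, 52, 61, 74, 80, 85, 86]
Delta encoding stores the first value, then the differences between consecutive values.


First value: 1
Deltas:
  4 - 1 = 3
  23 - 4 = 19
  52 - 23 = 29
  61 - 52 = 9
  74 - 61 = 13
  80 - 74 = 6
  85 - 80 = 5
  86 - 85 = 1


Delta encoded: [1, 3, 19, 29, 9, 13, 6, 5, 1]


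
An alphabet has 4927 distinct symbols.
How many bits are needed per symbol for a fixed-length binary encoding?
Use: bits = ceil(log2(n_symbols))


log2(4927) = 12.2665
Bracket: 2^12 = 4096 < 4927 <= 2^13 = 8192
So ceil(log2(4927)) = 13

bits = ceil(log2(4927)) = ceil(12.2665) = 13 bits
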